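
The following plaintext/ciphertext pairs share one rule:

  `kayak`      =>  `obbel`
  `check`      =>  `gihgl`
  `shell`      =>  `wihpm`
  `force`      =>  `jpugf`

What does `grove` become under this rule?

Shifts by position in kayak: pos 0: k→o (+4), pos 1: a→b (+1), pos 2: y→b (+3), pos 3: a→e (+4), pos 4: k→l (+1) — repeating every 3. It's a Vigenère-style cipher with numeric key [4,1,3]: position i shifts by key[i mod 3].
On grove: g+4=k, r+1=s, o+3=r, v+4=z, e+1=f.

ksrzf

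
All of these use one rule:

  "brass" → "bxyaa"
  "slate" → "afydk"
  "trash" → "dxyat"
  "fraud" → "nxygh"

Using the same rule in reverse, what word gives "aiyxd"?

b(1)→b(1) and r(17)→x(23) fit y≡3x+24 (mod 26); the inverse of 3 mod 26 is 9. Each letter's alphabet position (a=0..z=25) is mapped through 3·x+24 mod 26 — an affine cipher.
Undoing it on aiyxd: a(0)→9·(0−24)≡18=s; i(8)→9·(8−24)≡12=m; y(24)→9·(24−24)≡0=a; x(23)→9·(23−24)≡17=r; d(3)→9·(3−24)≡19=t (all mod 26).

smart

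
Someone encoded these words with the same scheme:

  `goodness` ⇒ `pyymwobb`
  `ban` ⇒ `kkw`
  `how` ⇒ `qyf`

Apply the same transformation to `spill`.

The rule splits by letter class: vowels +10, consonants +9.
For spill: s(cons)+9=b, p(cons)+9=y, i(vowel)+10=s, l(cons)+9=u, l(cons)+9=u.

bysuu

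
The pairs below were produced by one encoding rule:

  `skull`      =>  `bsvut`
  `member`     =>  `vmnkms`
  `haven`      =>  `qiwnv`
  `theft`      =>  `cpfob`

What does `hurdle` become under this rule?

qcsmtf

It's a Vigenère-style cipher with numeric key [9,8,1]: position i shifts by key[i mod 3].
Applying it to hurdle: h+9=q, u+8=c, r+1=s, d+9=m, l+8=t, e+1=f.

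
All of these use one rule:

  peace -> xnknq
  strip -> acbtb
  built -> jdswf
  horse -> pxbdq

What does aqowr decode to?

In peace: p→x is +8, e→n is +9, a→k is +10, c→n is +11 — the shift increases by 1 each position. The shift increases by 1 at each position, starting from +8: 8, 9, 10, ….
Undoing it on aqowr: a−8=s, q−9=h, o−10=e, w−11=l, r−12=f.

shelf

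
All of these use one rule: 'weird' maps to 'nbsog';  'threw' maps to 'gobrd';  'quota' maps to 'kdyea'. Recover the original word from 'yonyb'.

Read the word backwards and shift each letter +10.
Decoding yonyb: shift back: y−10=o, o−10=e, n−10=d, y−10=o, b−10=r → oedor; then reverse → rodeo.

rodeo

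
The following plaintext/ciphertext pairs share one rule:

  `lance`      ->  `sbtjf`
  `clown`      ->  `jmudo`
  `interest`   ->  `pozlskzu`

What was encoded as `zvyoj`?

sushi

Shifts by position in lance: pos 0: l→s (+7), pos 1: a→b (+1), pos 2: n→t (+6), pos 3: c→j (+7), pos 4: e→f (+1) — repeating every 3. A repeating key of period 3 is used — shifts +7, +1, +6 over and over.
Reversing it on zvyoj: z−7=s, v−1=u, y−6=s, o−7=h, j−1=i.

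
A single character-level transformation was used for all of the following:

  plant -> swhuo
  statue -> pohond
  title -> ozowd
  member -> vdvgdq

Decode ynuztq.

junior

p(15)→s(18) and l(11)→w(22) fit y≡25x+7 (mod 26); the inverse of 25 mod 26 is 25. Treating letters as 0–25, the rule is x ↦ 25x + 7 (mod 26).
Decoding ynuztq: y(24)→25·(24−7)≡9=j; n(13)→25·(13−7)≡20=u; u(20)→25·(20−7)≡13=n; z(25)→25·(25−7)≡8=i; t(19)→25·(19−7)≡14=o; q(16)→25·(16−7)≡17=r (all mod 26).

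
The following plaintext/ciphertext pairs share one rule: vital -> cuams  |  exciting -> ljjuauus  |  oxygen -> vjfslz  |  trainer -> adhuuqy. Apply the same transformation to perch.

Shifts by position in vital: pos 0: v→c (+7), pos 1: i→u (+12), pos 2: t→a (+7), pos 3: a→m (+12) — repeating every 2. A repeating key of period 2 is used — shifts +7, +12 over and over.
Applying it to perch: p+7=w, e+12=q, r+7=y, c+12=o, h+7=o.

wqyoo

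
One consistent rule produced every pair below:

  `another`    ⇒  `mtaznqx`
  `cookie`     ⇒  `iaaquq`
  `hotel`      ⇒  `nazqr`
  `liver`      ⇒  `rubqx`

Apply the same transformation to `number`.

tgshqx

Two shifts are in play — +12 for a/e/i/o/u, +6 for every other letter.
Applying it to number: n(cons)+6=t, u(vowel)+12=g, m(cons)+6=s, b(cons)+6=h, e(vowel)+12=q, r(cons)+6=x.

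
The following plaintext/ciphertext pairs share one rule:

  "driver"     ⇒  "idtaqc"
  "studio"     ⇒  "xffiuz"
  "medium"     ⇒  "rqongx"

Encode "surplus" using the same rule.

Shifts by position in driver: pos 0: d→i (+5), pos 1: r→d (+12), pos 2: i→t (+11), pos 3: v→a (+5), pos 4: e→q (+12), pos 5: r→c (+11) — repeating every 3. The shifts repeat in a cycle of length 3: positions 0,1,… shift by +5, +12, +11, then the pattern repeats.
Applying it to surplus: s+5=x, u+12=g, r+11=c, p+5=u, l+12=x, u+11=f, s+5=x.

xgcuxfx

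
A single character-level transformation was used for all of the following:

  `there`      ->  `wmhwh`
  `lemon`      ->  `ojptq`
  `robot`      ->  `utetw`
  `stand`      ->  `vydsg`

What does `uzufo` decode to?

rural

Shifts by position in there: pos 0: t→w (+3), pos 1: h→m (+5), pos 2: e→h (+3), pos 3: r→w (+5) — repeating every 2. The shifts repeat in a cycle of length 2: positions 0,1,… shift by +3, +5, then the pattern repeats.
Reversing it on uzufo: u−3=r, z−5=u, u−3=r, f−5=a, o−3=l.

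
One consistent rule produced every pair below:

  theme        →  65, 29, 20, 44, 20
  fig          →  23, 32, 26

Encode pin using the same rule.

t(#20)→65 and h(#8)→29: differences scale by 3, so n = 3·pos + 5. With a=1..z=26, the number is 3·pos + 5.
On pin: p=16→53, i=9→32, n=14→47.

53, 32, 47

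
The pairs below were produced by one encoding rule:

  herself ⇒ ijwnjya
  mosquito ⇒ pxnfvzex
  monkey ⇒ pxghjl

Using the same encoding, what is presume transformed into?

owjnvpj

h(7)→i(8) and e(4)→j(9) fit y≡17x+19 (mod 26); the inverse of 17 mod 26 is 23. Each letter's alphabet position (a=0..z=25) is mapped through 17·x+19 mod 26 — an affine cipher.
For presume: p(15)→17·15+19≡14=o; r(17)→17·17+19≡22=w; e(4)→17·4+19≡9=j; s(18)→17·18+19≡13=n; u(20)→17·20+19≡21=v; m(12)→17·12+19≡15=p; e(4)→17·4+19≡9=j (all mod 26).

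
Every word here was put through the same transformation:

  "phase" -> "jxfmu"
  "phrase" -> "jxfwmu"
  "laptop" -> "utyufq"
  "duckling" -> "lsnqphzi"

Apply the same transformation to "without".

Two steps: reverse the string, then apply a Caesar shift of +5.
On without: reverse → tuohtiw; then shift: t+5=y, u+5=z, o+5=t, h+5=m, t+5=y, i+5=n, w+5=b.

yztmynb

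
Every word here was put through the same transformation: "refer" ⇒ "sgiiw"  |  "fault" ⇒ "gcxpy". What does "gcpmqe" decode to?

family

In refer: r→s is +1, e→g is +2, f→i is +3, e→i is +4 — the shift increases by 1 each position. Each letter shifts forward by (position + 1), i.e. 1, 2, 3, … — the shift grows by one for each successive letter.
Reversing it on gcpmqe: g−1=f, c−2=a, p−3=m, m−4=i, q−5=l, e−6=y.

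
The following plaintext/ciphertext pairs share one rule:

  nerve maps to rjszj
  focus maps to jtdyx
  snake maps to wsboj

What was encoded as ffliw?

baker

Shifts by position in nerve: pos 0: n→r (+4), pos 1: e→j (+5), pos 2: r→s (+1), pos 3: v→z (+4), pos 4: e→j (+5) — repeating every 3. It's a Vigenère-style cipher with numeric key [4,5,1]: position i shifts by key[i mod 3].
Reversing it on ffliw: f−4=b, f−5=a, l−1=k, i−4=e, w−5=r.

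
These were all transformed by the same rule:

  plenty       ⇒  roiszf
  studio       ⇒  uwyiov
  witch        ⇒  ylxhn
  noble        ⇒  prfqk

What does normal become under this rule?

prvrgs

In plenty: p→r is +2, l→o is +3, e→i is +4, n→s is +5 — the shift increases by 1 each position. Letter i (0-indexed) is shifted by i+2, so successive shifts are 2, 3, 4, ….
Applying it to normal: n+2=p, o+3=r, r+4=v, m+5=r, a+6=g, l+7=s.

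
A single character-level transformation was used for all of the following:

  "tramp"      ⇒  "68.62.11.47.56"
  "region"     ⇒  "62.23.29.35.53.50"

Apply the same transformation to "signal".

t(#20)→68 and r(#18)→62: differences scale by 3, so n = 3·pos + 8. With a=1..z=26, the number is 3·pos + 8.
On signal: s=19→65, i=9→35, g=7→29, n=14→50, a=1→11, l=12→44.

65.35.29.50.11.44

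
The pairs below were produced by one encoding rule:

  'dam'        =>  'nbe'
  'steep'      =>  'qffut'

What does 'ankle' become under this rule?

fmlob

The output letters match the input read backwards, each shifted +1: dam reversed is mad. Two steps: reverse the string, then apply a Caesar shift of +1.
For ankle: reverse → elkna; then shift: e+1=f, l+1=m, k+1=l, n+1=o, a+1=b.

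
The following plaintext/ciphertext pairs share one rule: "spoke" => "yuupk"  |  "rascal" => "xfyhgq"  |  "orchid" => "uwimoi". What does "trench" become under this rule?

zwksim

Shifts by position in spoke: pos 0: s→y (+6), pos 1: p→u (+5), pos 2: o→u (+6), pos 3: k→p (+5) — repeating every 2. The shifts repeat in a cycle of length 2: positions 0,1,… shift by +6, +5, then the pattern repeats.
Applying it to trench: t+6=z, r+5=w, e+6=k, n+5=s, c+6=i, h+5=m.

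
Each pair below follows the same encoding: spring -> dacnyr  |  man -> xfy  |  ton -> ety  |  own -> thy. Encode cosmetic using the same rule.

The shift depends on letter class: consonant s→d is +11, but vowel i→n is +5. Two shifts are in play — +5 for a/e/i/o/u, +11 for every other letter.
Applying it to cosmetic: c(cons)+11=n, o(vowel)+5=t, s(cons)+11=d, m(cons)+11=x, e(vowel)+5=j, t(cons)+11=e, i(vowel)+5=n, c(cons)+11=n.

ntdxjenn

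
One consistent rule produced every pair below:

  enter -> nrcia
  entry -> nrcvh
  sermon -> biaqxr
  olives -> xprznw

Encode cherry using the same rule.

A repeating key of period 2 is used — shifts +9, +4 over and over.
Applying it to cherry: c+9=l, h+4=l, e+9=n, r+4=v, r+9=a, y+4=c.

llnvac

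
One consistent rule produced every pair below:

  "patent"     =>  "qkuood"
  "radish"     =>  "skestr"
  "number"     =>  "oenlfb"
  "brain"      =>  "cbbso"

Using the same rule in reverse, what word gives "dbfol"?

creek

Shifts by position in patent: pos 0: p→q (+1), pos 1: a→k (+10), pos 2: t→u (+1), pos 3: e→o (+10) — repeating every 2. The shifts repeat in a cycle of length 2: positions 0,1,… shift by +1, +10, then the pattern repeats.
Undoing it on dbfol: d−1=c, b−10=r, f−1=e, o−10=e, l−1=k.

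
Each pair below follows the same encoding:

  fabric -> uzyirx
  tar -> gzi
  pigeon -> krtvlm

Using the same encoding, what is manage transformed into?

nzmztv

Each pair mirrors across the alphabet (f↔u, a↔z, b↔y): positions sum to 25. This is the alphabet-reversal cipher (Atbash): a becomes z, b becomes y, etc.
Applying it to manage: m↔n, a↔z, n↔m, a↔z, g↔t, e↔v.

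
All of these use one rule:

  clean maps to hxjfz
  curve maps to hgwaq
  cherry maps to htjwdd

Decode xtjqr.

shelf

Shifts by position in clean: pos 0: c→h (+5), pos 1: l→x (+12), pos 2: e→j (+5), pos 3: a→f (+5), pos 4: n→z (+12) — repeating every 3. It's a Vigenère-style cipher with numeric key [5,12,5]: position i shifts by key[i mod 3].
Reversing it on xtjqr: x−5=s, t−12=h, j−5=e, q−5=l, r−12=f.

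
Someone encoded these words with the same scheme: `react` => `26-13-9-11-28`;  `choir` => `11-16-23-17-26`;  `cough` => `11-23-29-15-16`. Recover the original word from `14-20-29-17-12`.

Letters become their 1-based position plus 8 (so a→9, b→10, …).
Reversing it on 14-20-29-17-12: 14→(14−8)÷1=6=f, 20→(20−8)÷1=12=l, 29→(29−8)÷1=21=u, 17→(17−8)÷1=9=i, 12→(12−8)÷1=4=d.

fluid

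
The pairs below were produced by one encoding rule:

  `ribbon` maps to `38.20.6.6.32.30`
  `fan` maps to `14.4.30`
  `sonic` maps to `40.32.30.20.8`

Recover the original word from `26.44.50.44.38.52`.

luxury

r(#18)→38 and i(#9)→20: differences scale by 2, so n = 2·pos + 2. With a=1..z=26, the number is 2·pos + 2.
Undoing it on 26.44.50.44.38.52: 26→(26−2)÷2=12=l, 44→(44−2)÷2=21=u, 50→(50−2)÷2=24=x, 44→(44−2)÷2=21=u, 38→(38−2)÷2=18=r, 52→(52−2)÷2=25=y.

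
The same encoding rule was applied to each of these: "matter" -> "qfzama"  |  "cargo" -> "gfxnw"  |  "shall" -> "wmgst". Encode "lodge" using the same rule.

ptjnm

In matter: m→q is +4, a→f is +5, t→z is +6, t→a is +7 — the shift increases by 1 each position. The shift increases by 1 at each position, starting from +4: 4, 5, 6, ….
Applying it to lodge: l+4=p, o+5=t, d+6=j, g+7=n, e+8=m.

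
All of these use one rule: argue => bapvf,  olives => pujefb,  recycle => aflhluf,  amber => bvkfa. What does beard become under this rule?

The shift depends on letter class: consonant r→a is +9, but vowel a→b is +1. The rule splits by letter class: vowels +1, consonants +9.
On beard: b(cons)+9=k, e(vowel)+1=f, a(vowel)+1=b, r(cons)+9=a, d(cons)+9=m.

kfbam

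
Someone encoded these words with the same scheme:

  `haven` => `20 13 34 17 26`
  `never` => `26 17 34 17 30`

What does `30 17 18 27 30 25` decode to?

h is letter #8 and maps to 20: an offset of 12. Each letter is replaced by its alphabet position (a=1..z=26) + 12.
Decoding 30 17 18 27 30 25: 30→(30−12)÷1=18=r, 17→(17−12)÷1=5=e, 18→(18−12)÷1=6=f, 27→(27−12)÷1=15=o, 30→(30−12)÷1=18=r, 25→(25−12)÷1=13=m.

reform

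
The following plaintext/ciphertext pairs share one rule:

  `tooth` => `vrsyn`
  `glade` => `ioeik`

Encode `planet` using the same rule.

The shift increases by 1 at each position, starting from +2: 2, 3, 4, ….
Applying it to planet: p+2=r, l+3=o, a+4=e, n+5=s, e+6=k, t+7=a.

roeska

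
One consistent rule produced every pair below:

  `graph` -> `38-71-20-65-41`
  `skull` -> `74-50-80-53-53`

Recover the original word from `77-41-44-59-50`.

think

The formula is n = 3×(alphabet index, a=1) + 17.
Decoding 77-41-44-59-50: 77→(77−17)÷3=20=t, 41→(41−17)÷3=8=h, 44→(44−17)÷3=9=i, 59→(59−17)÷3=14=n, 50→(50−17)÷3=11=k.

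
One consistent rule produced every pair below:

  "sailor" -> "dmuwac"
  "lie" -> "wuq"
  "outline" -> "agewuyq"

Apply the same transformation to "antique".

myeubgq

The shift depends on letter class: consonant s→d is +11, but vowel a→m is +12. Two shifts are in play — +12 for a/e/i/o/u, +11 for every other letter.
Applying it to antique: a(vowel)+12=m, n(cons)+11=y, t(cons)+11=e, i(vowel)+12=u, q(cons)+11=b, u(vowel)+12=g, e(vowel)+12=q.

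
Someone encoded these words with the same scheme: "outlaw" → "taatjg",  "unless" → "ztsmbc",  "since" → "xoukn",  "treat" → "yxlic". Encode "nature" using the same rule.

sgacao

In outlaw: o→t is +5, u→a is +6, t→a is +7, l→t is +8 — the shift increases by 1 each position. Each letter shifts forward by (position + 5), i.e. 5, 6, 7, … — the shift grows by one for each successive letter.
Applying it to nature: n+5=s, a+6=g, t+7=a, u+8=c, r+9=a, e+10=o.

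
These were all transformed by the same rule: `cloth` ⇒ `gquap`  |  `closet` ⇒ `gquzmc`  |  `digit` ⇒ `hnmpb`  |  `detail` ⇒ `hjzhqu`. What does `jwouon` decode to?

In cloth: c→g is +4, l→q is +5, o→u is +6, t→a is +7 — the shift increases by 1 each position. The shift increases by 1 at each position, starting from +4: 4, 5, 6, ….
Undoing it on jwouon: j−4=f, w−5=r, o−6=i, u−7=n, o−8=g, n−9=e.

fringe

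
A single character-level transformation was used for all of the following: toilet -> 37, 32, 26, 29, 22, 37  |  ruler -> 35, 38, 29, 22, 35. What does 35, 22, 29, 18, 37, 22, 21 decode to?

t is letter #20 and maps to 37: an offset of 17. Each letter is replaced by its alphabet position (a=1..z=26) + 17.
Undoing it on 35, 22, 29, 18, 37, 22, 21: 35→(35−17)÷1=18=r, 22→(22−17)÷1=5=e, 29→(29−17)÷1=12=l, 18→(18−17)÷1=1=a, 37→(37−17)÷1=20=t, 22→(22−17)÷1=5=e, 21→(21−17)÷1=4=d.

related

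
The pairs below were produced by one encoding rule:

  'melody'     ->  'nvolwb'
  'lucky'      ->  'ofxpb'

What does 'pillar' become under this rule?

kroozi

Each pair mirrors across the alphabet (m↔n, e↔v, l↔o): positions sum to 25. Letters are reflected about the middle of the alphabet (position → 25−position): Atbash.
Applying it to pillar: p↔k, i↔r, l↔o, l↔o, a↔z, r↔i.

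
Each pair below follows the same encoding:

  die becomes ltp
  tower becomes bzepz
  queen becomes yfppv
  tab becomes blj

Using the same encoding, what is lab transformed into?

tlj

The shift depends on letter class: consonant d→l is +8, but vowel i→t is +11. The rule splits by letter class: vowels +11, consonants +8.
On lab: l(cons)+8=t, a(vowel)+11=l, b(cons)+8=j.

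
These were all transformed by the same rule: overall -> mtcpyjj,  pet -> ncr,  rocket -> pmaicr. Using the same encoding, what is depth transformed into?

bcnrf

Compare letters: o→m is +24, v→t is +24, e→c is +24 — a constant shift. This is a Caesar cipher with shift 24.
For depth: d+24=b, e+24=c, p+24=n, t+24=r, h+24=f.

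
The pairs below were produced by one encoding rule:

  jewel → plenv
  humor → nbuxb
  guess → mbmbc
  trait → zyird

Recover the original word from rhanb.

In jewel: j→p is +6, e→l is +7, w→e is +8, e→n is +9 — the shift increases by 1 each position. Letter i (0-indexed) is shifted by i+6, so successive shifts are 6, 7, 8, ….
Reversing it on rhanb: r−6=l, h−7=a, a−8=s, n−9=e, b−10=r.

laser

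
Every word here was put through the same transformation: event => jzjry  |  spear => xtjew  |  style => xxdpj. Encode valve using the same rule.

aeqzj

A repeating key of period 2 is used — shifts +5, +4 over and over.
On valve: v+5=a, a+4=e, l+5=q, v+4=z, e+5=j.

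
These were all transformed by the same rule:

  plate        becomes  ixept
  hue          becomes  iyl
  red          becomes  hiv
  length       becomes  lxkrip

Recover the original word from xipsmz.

violet

The output letters match the input read backwards, each shifted +4: plate reversed is etalp. The word is reversed, then every letter is shifted forward by 4.
Undoing it on xipsmz: shift back: x−4=t, i−4=e, p−4=l, s−4=o, m−4=i, z−4=v → teloiv; then reverse → violet.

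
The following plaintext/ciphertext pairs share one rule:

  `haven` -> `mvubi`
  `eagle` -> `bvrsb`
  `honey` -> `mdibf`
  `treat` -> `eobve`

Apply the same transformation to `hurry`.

h(7)→m(12) and a(0)→v(21) fit y≡21x+21 (mod 26); the inverse of 21 mod 26 is 5. Each letter's alphabet position (a=0..z=25) is mapped through 21·x+21 mod 26 — an affine cipher.
For hurry: h(7)→21·7+21≡12=m; u(20)→21·20+21≡25=z; r(17)→21·17+21≡14=o; r(17)→21·17+21≡14=o; y(24)→21·24+21≡5=f (all mod 26).

mzoof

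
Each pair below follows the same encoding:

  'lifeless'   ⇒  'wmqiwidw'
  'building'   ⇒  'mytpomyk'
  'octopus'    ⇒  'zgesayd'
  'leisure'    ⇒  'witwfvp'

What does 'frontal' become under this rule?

qvzreew

A repeating key of period 2 is used — shifts +11, +4 over and over.
On frontal: f+11=q, r+4=v, o+11=z, n+4=r, t+11=e, a+4=e, l+11=w.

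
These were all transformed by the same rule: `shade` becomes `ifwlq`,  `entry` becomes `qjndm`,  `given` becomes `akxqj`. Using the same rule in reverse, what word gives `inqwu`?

steak

Treating letters as 0–25, the rule is x ↦ 5x + 22 (mod 26).
Reversing it on inqwu: i(8)→21·(8−22)≡18=s; n(13)→21·(13−22)≡19=t; q(16)→21·(16−22)≡4=e; w(22)→21·(22−22)≡0=a; u(20)→21·(20−22)≡10=k (all mod 26).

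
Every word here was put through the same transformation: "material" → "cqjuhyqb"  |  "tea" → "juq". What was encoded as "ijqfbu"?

Each letter is shifted forward by 16 in the alphabet (a Caesar shift of +16).
Undoing it on ijqfbu: i−16=s, j−16=t, q−16=a, f−16=p, b−16=l, u−16=e.

staple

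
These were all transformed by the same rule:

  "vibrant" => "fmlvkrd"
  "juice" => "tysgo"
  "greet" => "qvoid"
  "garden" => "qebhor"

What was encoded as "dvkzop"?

travel

Shifts by position in vibrant: pos 0: v→f (+10), pos 1: i→m (+4), pos 2: b→l (+10), pos 3: r→v (+4) — repeating every 2. The shifts repeat in a cycle of length 2: positions 0,1,… shift by +10, +4, then the pattern repeats.
Undoing it on dvkzop: d−10=t, v−4=r, k−10=a, z−4=v, o−10=e, p−4=l.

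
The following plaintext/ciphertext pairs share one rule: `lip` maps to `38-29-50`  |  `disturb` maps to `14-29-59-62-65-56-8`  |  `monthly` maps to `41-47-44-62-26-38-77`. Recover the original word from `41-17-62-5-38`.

l(#12)→38 and i(#9)→29: differences scale by 3, so n = 3·pos + 2. The formula is n = 3×(alphabet index, a=1) + 2.
Decoding 41-17-62-5-38: 41→(41−2)÷3=13=m, 17→(17−2)÷3=5=e, 62→(62−2)÷3=20=t, 5→(5−2)÷3=1=a, 38→(38−2)÷3=12=l.

metal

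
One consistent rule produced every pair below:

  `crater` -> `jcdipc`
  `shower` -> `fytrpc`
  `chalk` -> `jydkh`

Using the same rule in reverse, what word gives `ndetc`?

major

c(2)→j(9) and r(17)→c(2) fit y≡3x+3 (mod 26); the inverse of 3 mod 26 is 9. Treating letters as 0–25, the rule is x ↦ 3x + 3 (mod 26).
Reversing it on ndetc: n(13)→9·(13−3)≡12=m; d(3)→9·(3−3)≡0=a; e(4)→9·(4−3)≡9=j; t(19)→9·(19−3)≡14=o; c(2)→9·(2−3)≡17=r (all mod 26).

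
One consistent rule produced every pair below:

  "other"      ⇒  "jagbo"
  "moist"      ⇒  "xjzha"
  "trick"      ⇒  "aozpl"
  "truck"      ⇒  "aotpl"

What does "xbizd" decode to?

o(14)→j(9) and t(19)→a(0) fit y≡19x+3 (mod 26); the inverse of 19 mod 26 is 11. Treating letters as 0–25, the rule is x ↦ 19x + 3 (mod 26).
Undoing it on xbizd: x(23)→11·(23−3)≡12=m; b(1)→11·(1−3)≡4=e; i(8)→11·(8−3)≡3=d; z(25)→11·(25−3)≡8=i; d(3)→11·(3−3)≡0=a (all mod 26).

media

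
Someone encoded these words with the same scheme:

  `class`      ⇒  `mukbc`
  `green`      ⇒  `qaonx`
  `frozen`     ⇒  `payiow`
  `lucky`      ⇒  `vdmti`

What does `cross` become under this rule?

The shifts repeat in a cycle of length 2: positions 0,1,… shift by +10, +9, then the pattern repeats.
On cross: c+10=m, r+9=a, o+10=y, s+9=b, s+10=c.

maybc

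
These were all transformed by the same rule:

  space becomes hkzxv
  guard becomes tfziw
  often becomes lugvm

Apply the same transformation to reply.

Letters are reflected about the middle of the alphabet (position → 25−position): Atbash.
For reply: r↔i, e↔v, p↔k, l↔o, y↔b.

ivkob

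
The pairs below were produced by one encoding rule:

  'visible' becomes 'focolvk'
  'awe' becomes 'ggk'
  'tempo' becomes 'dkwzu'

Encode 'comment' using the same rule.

Two shifts are in play — +6 for a/e/i/o/u, +10 for every other letter.
Applying it to comment: c(cons)+10=m, o(vowel)+6=u, m(cons)+10=w, m(cons)+10=w, e(vowel)+6=k, n(cons)+10=x, t(cons)+10=d.

muwwkxd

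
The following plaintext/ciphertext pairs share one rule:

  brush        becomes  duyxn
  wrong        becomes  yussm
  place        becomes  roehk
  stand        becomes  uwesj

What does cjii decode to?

In brush: b→d is +2, r→u is +3, u→y is +4, s→x is +5 — the shift increases by 1 each position. Each letter shifts forward by (position + 2), i.e. 2, 3, 4, … — the shift grows by one for each successive letter.
Reversing it on cjii: c−2=a, j−3=g, i−4=e, i−5=d.

aged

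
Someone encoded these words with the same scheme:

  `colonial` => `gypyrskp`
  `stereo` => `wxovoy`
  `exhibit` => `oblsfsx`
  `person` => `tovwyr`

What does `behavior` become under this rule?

The shift depends on letter class: consonant c→g is +4, but vowel o→y is +10. The rule splits by letter class: vowels +10, consonants +4.
On behavior: b(cons)+4=f, e(vowel)+10=o, h(cons)+4=l, a(vowel)+10=k, v(cons)+4=z, i(vowel)+10=s, o(vowel)+10=y, r(cons)+4=v.

folkzsyv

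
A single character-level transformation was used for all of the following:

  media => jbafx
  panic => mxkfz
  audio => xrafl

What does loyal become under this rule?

ilvxi

Compare letters: m→j is +23, e→b is +23, d→a is +23 — a constant shift. It's a constant shift of +23 (ROT23).
For loyal: l+23=i, o+23=l, y+23=v, a+23=x, l+23=i.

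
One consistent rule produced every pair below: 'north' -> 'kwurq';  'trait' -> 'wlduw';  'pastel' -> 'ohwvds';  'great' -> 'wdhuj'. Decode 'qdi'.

fan

The output letters match the input read backwards, each shifted +3: north reversed is htron. Read the word backwards and shift each letter +3.
Undoing it on qdi: shift back: q−3=n, d−3=a, i−3=f → naf; then reverse → fan.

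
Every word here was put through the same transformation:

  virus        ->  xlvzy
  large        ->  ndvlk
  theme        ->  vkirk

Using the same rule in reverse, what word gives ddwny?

The shift increases by 1 at each position, starting from +2: 2, 3, 4, ….
Reversing it on ddwny: d−2=b, d−3=a, w−4=s, n−5=i, y−6=s.

basis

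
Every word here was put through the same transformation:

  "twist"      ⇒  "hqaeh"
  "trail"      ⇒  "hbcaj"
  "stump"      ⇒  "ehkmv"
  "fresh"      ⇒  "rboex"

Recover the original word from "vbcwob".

prayer

t(19)→h(7) and w(22)→q(16) fit y≡3x+2 (mod 26); the inverse of 3 mod 26 is 9. Each letter's alphabet position (a=0..z=25) is mapped through 3·x+2 mod 26 — an affine cipher.
Decoding vbcwob: v(21)→9·(21−2)≡15=p; b(1)→9·(1−2)≡17=r; c(2)→9·(2−2)≡0=a; w(22)→9·(22−2)≡24=y; o(14)→9·(14−2)≡4=e; b(1)→9·(1−2)≡17=r (all mod 26).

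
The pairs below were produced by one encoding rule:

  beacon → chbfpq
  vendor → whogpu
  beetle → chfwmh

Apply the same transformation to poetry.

qrfwsb

Shifts by position in beacon: pos 0: b→c (+1), pos 1: e→h (+3), pos 2: a→b (+1), pos 3: c→f (+3) — repeating every 2. The shifts repeat in a cycle of length 2: positions 0,1,… shift by +1, +3, then the pattern repeats.
For poetry: p+1=q, o+3=r, e+1=f, t+3=w, r+1=s, y+3=b.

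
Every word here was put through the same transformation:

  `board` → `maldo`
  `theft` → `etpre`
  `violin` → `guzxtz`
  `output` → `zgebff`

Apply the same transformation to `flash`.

qxles

It's a Vigenère-style cipher with numeric key [11,12]: position i shifts by key[i mod 2].
For flash: f+11=q, l+12=x, a+11=l, s+12=e, h+11=s.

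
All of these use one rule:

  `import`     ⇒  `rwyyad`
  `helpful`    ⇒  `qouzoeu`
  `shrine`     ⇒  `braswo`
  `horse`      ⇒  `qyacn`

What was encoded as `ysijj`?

pizza

Shifts by position in import: pos 0: i→r (+9), pos 1: m→w (+10), pos 2: p→y (+9), pos 3: o→y (+10) — repeating every 2. It's a Vigenère-style cipher with numeric key [9,10]: position i shifts by key[i mod 2].
Reversing it on ysijj: y−9=p, s−10=i, i−9=z, j−10=z, j−9=a.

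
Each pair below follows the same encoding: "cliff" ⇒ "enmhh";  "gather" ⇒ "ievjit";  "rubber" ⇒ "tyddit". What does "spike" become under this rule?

The shift depends on letter class: consonant c→e is +2, but vowel i→m is +4. Two shifts are in play — +4 for a/e/i/o/u, +2 for every other letter.
For spike: s(cons)+2=u, p(cons)+2=r, i(vowel)+4=m, k(cons)+2=m, e(vowel)+4=i.

urmmi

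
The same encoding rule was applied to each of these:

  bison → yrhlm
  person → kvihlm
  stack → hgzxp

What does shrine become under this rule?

hsirmv

Each letter is replaced by its mirror in the alphabet: a↔z, b↔y, c↔x, and so on (the Atbash cipher).
For shrine: s↔h, h↔s, r↔i, i↔r, n↔m, e↔v.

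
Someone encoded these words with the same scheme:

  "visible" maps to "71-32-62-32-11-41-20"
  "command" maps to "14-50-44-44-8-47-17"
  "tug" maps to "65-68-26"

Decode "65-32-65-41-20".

v(#22)→71 and i(#9)→32: differences scale by 3, so n = 3·pos + 5. Each letter becomes 3×(its alphabet position, a=1..z=26) + 5.
Decoding 65-32-65-41-20: 65→(65−5)÷3=20=t, 32→(32−5)÷3=9=i, 65→(65−5)÷3=20=t, 41→(41−5)÷3=12=l, 20→(20−5)÷3=5=e.

title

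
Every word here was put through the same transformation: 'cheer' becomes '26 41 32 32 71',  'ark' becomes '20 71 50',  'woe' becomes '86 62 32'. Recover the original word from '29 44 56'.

c(#3)→26 and h(#8)→41: differences scale by 3, so n = 3·pos + 17. With a=1..z=26, the number is 3·pos + 17.
Decoding 29 44 56: 29→(29−17)÷3=4=d, 44→(44−17)÷3=9=i, 56→(56−17)÷3=13=m.

dim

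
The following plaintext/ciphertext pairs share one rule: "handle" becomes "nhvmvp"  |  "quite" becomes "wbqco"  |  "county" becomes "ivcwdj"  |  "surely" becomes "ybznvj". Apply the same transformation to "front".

In handle: h→n is +6, a→h is +7, n→v is +8, d→m is +9 — the shift increases by 1 each position. Each letter shifts forward by (position + 6), i.e. 6, 7, 8, … — the shift grows by one for each successive letter.
On front: f+6=l, r+7=y, o+8=w, n+9=w, t+10=d.

lywwd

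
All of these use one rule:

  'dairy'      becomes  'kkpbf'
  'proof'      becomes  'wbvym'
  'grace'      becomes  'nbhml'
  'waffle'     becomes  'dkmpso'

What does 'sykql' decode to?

lodge

It's a Vigenère-style cipher with numeric key [7,10]: position i shifts by key[i mod 2].
Undoing it on sykql: s−7=l, y−10=o, k−7=d, q−10=g, l−7=e.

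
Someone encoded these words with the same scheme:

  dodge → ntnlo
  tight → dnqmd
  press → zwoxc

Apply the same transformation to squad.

Shifts by position in dodge: pos 0: d→n (+10), pos 1: o→t (+5), pos 2: d→n (+10), pos 3: g→l (+5) — repeating every 2. A repeating key of period 2 is used — shifts +10, +5 over and over.
Applying it to squad: s+10=c, q+5=v, u+10=e, a+5=f, d+10=n.

cvefn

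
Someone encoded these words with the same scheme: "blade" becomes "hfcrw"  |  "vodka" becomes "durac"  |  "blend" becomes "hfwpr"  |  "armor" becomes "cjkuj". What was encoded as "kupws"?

money

Each letter's alphabet position (a=0..z=25) is mapped through 5·x+2 mod 26 — an affine cipher.
Undoing it on kupws: k(10)→21·(10−2)≡12=m; u(20)→21·(20−2)≡14=o; p(15)→21·(15−2)≡13=n; w(22)→21·(22−2)≡4=e; s(18)→21·(18−2)≡24=y (all mod 26).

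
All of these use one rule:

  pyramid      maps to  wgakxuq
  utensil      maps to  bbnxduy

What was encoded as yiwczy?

ransom

Letter i (0-indexed) is shifted by i+7, so successive shifts are 7, 8, 9, ….
Decoding yiwczy: y−7=r, i−8=a, w−9=n, c−10=s, z−11=o, y−12=m.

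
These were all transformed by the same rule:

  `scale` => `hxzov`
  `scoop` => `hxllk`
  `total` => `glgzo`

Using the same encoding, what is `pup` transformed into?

Each pair mirrors across the alphabet (s↔h, c↔x, a↔z): positions sum to 25. Letters are reflected about the middle of the alphabet (position → 25−position): Atbash.
Applying it to pup: p↔k, u↔f, p↔k.

kfk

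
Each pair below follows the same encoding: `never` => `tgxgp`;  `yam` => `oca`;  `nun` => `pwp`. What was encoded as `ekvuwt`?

rustic

The output letters match the input read backwards, each shifted +2: never reversed is reven. Two steps: reverse the string, then apply a Caesar shift of +2.
Undoing it on ekvuwt: shift back: e−2=c, k−2=i, v−2=t, u−2=s, w−2=u, t−2=r → citsur; then reverse → rustic.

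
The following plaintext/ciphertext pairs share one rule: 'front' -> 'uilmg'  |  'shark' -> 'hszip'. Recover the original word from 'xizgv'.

crate

This is the alphabet-reversal cipher (Atbash): a becomes z, b becomes y, etc.
Decoding xizgv: x↔c, i↔r, z↔a, g↔t, v↔e.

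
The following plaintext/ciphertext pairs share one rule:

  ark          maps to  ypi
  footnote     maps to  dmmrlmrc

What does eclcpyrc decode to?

Compare letters: a→y is +24, r→p is +24, k→i is +24 — a constant shift. It's a constant shift of +24 (ROT24).
Undoing it on eclcpyrc: e−24=g, c−24=e, l−24=n, c−24=e, p−24=r, y−24=a, r−24=t, c−24=e.

generate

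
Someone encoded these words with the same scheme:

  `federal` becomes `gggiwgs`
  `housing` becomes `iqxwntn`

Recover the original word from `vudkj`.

usage

In federal: f→g is +1, e→g is +2, d→g is +3, e→i is +4 — the shift increases by 1 each position. Letter i (0-indexed) is shifted by i+1, so successive shifts are 1, 2, 3, ….
Reversing it on vudkj: v−1=u, u−2=s, d−3=a, k−4=g, j−5=e.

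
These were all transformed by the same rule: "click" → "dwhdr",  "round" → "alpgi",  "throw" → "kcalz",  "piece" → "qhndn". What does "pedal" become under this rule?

c(2)→d(3) and l(11)→w(22) fit y≡5x+19 (mod 26); the inverse of 5 mod 26 is 21. Treating letters as 0–25, the rule is x ↦ 5x + 19 (mod 26).
On pedal: p(15)→5·15+19≡16=q; e(4)→5·4+19≡13=n; d(3)→5·3+19≡8=i; a(0)→5·0+19≡19=t; l(11)→5·11+19≡22=w (all mod 26).

qnitw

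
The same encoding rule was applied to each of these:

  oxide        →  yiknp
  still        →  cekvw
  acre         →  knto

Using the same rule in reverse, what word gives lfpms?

Shifts by position in oxide: pos 0: o→y (+10), pos 1: x→i (+11), pos 2: i→k (+2), pos 3: d→n (+10), pos 4: e→p (+11) — repeating every 3. It's a Vigenère-style cipher with numeric key [10,11,2]: position i shifts by key[i mod 3].
Decoding lfpms: l−10=b, f−11=u, p−2=n, m−10=c, s−11=h.

bunch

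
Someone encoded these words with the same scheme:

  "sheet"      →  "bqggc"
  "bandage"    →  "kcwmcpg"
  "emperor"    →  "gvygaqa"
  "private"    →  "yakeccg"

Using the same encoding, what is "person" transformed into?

The rule splits by letter class: vowels +2, consonants +9.
Applying it to person: p(cons)+9=y, e(vowel)+2=g, r(cons)+9=a, s(cons)+9=b, o(vowel)+2=q, n(cons)+9=w.

ygabqw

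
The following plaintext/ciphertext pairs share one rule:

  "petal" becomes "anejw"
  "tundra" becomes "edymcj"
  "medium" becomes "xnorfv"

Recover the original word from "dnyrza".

Shifts by position in petal: pos 0: p→a (+11), pos 1: e→n (+9), pos 2: t→e (+11), pos 3: a→j (+9) — repeating every 2. It's a Vigenère-style cipher with numeric key [11,9]: position i shifts by key[i mod 2].
Decoding dnyrza: d−11=s, n−9=e, y−11=n, r−9=i, z−11=o, a−9=r.

senior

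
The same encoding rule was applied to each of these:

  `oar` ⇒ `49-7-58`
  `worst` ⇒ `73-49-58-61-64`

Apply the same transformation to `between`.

10-19-64-73-19-19-46

The formula is n = 3×(alphabet index, a=1) + 4.
On between: b=2→10, e=5→19, t=20→64, w=23→73, e=5→19, e=5→19, n=14→46.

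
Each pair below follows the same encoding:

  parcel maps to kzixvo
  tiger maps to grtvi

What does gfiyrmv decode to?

turbine

Each pair mirrors across the alphabet (p↔k, a↔z, r↔i): positions sum to 25. Letters are reflected about the middle of the alphabet (position → 25−position): Atbash.
Reversing it on gfiyrmv: g↔t, f↔u, i↔r, y↔b, r↔i, m↔n, v↔e.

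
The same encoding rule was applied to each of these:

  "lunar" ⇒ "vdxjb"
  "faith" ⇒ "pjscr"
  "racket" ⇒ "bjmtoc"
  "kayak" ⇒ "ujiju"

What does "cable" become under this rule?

Shifts by position in lunar: pos 0: l→v (+10), pos 1: u→d (+9), pos 2: n→x (+10), pos 3: a→j (+9) — repeating every 2. A repeating key of period 2 is used — shifts +10, +9 over and over.
On cable: c+10=m, a+9=j, b+10=l, l+9=u, e+10=o.

mjluo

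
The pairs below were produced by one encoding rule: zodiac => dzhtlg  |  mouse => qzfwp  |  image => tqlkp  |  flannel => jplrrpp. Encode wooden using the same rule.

azzhpr

The shift depends on letter class: consonant z→d is +4, but vowel o→z is +11. Vowels shift forward by 11 and consonants shift forward by 4.
For wooden: w(cons)+4=a, o(vowel)+11=z, o(vowel)+11=z, d(cons)+4=h, e(vowel)+11=p, n(cons)+4=r.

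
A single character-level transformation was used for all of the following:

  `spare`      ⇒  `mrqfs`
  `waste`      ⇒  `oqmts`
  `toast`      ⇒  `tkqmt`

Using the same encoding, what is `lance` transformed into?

s(18)→m(12) and p(15)→r(17) fit y≡7x+16 (mod 26); the inverse of 7 mod 26 is 15. Treating letters as 0–25, the rule is x ↦ 7x + 16 (mod 26).
On lance: l(11)→7·11+16≡15=p; a(0)→7·0+16≡16=q; n(13)→7·13+16≡3=d; c(2)→7·2+16≡4=e; e(4)→7·4+16≡18=s (all mod 26).

pqdes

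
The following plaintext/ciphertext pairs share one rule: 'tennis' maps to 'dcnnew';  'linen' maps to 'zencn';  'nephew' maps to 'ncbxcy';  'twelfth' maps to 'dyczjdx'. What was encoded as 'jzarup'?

t(19)→d(3) and e(4)→c(2) fit y≡7x+0 (mod 26); the inverse of 7 mod 26 is 15. Each letter's alphabet position (a=0..z=25) is mapped through 7·x+0 mod 26 — an affine cipher.
Reversing it on jzarup: j(9)→15·(9−0)≡5=f; z(25)→15·(25−0)≡11=l; a(0)→15·(0−0)≡0=a; r(17)→15·(17−0)≡21=v; u(20)→15·(20−0)≡14=o; p(15)→15·(15−0)≡17=r (all mod 26).

flavor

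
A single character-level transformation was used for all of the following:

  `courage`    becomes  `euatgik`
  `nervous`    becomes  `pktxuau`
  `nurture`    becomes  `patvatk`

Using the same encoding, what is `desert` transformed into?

fkuktv

The shift depends on letter class: consonant c→e is +2, but vowel o→u is +6. The rule splits by letter class: vowels +6, consonants +2.
On desert: d(cons)+2=f, e(vowel)+6=k, s(cons)+2=u, e(vowel)+6=k, r(cons)+2=t, t(cons)+2=v.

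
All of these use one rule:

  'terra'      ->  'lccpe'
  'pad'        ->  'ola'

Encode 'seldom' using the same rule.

xzowpd

The output letters match the input read backwards, each shifted +11: terra reversed is arret. Read the word backwards and shift each letter +11.
On seldom: reverse → modles; then shift: m+11=x, o+11=z, d+11=o, l+11=w, e+11=p, s+11=d.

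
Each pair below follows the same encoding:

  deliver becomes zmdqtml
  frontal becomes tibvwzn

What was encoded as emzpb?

threw

The output letters match the input read backwards, each shifted +8: deliver reversed is reviled. Read the word backwards and shift each letter +8.
Undoing it on emzpb: shift back: e−8=w, m−8=e, z−8=r, p−8=h, b−8=t → werht; then reverse → threw.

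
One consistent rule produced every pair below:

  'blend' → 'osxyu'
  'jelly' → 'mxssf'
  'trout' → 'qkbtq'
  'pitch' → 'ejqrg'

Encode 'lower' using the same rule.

sbzxk

b(1)→o(14) and l(11)→s(18) fit y≡3x+11 (mod 26); the inverse of 3 mod 26 is 9. This is an affine cipher: with a=0,…,z=25, each position x becomes (3x+11) mod 26.
On lower: l(11)→3·11+11≡18=s; o(14)→3·14+11≡1=b; w(22)→3·22+11≡25=z; e(4)→3·4+11≡23=x; r(17)→3·17+11≡10=k (all mod 26).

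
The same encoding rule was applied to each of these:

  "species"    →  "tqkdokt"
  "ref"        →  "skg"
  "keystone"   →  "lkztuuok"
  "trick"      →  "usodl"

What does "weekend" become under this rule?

xkklkoe

The shift depends on letter class: consonant s→t is +1, but vowel e→k is +6. Vowels shift forward by 6 and consonants shift forward by 1.
On weekend: w(cons)+1=x, e(vowel)+6=k, e(vowel)+6=k, k(cons)+1=l, e(vowel)+6=k, n(cons)+1=o, d(cons)+1=e.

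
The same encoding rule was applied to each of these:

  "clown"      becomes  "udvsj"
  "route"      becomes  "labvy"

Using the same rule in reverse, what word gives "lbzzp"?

issue

The output letters match the input read backwards, each shifted +7: clown reversed is nwolc. Two steps: reverse the string, then apply a Caesar shift of +7.
Decoding lbzzp: shift back: l−7=e, b−7=u, z−7=s, z−7=s, p−7=i → eussi; then reverse → issue.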